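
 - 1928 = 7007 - 8935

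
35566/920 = 38 + 303/460 = 38.66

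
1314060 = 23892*55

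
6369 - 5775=594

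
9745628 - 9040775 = 704853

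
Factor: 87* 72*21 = 131544 = 2^3*3^4* 7^1*29^1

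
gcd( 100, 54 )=2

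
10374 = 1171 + 9203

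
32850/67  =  32850/67= 490.30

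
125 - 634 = -509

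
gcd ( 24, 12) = 12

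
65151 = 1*65151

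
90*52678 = 4741020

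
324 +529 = 853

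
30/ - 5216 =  - 15/2608 = - 0.01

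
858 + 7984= 8842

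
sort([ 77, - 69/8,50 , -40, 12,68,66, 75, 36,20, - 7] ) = [  -  40, - 69/8  , - 7,12, 20 , 36, 50, 66,68, 75, 77]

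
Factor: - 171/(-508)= 2^ ( - 2 )*3^2*19^1*127^( - 1 ) 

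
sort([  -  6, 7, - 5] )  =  [ - 6, - 5,7] 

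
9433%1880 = 33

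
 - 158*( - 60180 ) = 9508440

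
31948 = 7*4564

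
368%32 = 16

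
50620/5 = 10124=10124.00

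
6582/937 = 7 + 23/937 = 7.02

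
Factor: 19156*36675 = 2^2*3^2*5^2*163^1*4789^1 = 702546300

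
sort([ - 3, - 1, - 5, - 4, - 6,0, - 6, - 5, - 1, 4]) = [ - 6, - 6,  -  5, - 5,-4, - 3, - 1, - 1,  0,4]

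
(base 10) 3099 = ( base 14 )11b5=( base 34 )2N5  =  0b110000011011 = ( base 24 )593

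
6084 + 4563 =10647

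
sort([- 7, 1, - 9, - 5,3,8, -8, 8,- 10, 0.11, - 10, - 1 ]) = [  -  10, - 10, - 9, - 8, - 7, - 5,  -  1, 0.11, 1,  3, 8 , 8] 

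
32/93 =32/93 = 0.34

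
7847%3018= 1811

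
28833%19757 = 9076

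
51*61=3111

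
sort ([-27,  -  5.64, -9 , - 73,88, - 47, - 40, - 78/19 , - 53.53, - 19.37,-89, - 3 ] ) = [ - 89, - 73, - 53.53, - 47, - 40,-27, - 19.37, - 9, - 5.64, - 78/19,- 3,88 ] 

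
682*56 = 38192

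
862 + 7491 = 8353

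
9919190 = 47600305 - 37681115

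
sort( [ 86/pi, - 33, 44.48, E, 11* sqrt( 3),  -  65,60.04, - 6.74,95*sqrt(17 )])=[  -  65, - 33,-6.74,E, 11*sqrt(3), 86/pi,44.48, 60.04,95*sqrt(17 )] 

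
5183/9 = 5183/9 = 575.89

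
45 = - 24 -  - 69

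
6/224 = 3/112 = 0.03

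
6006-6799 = - 793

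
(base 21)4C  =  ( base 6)240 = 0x60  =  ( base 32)30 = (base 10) 96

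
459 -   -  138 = 597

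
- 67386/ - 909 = 74 + 40/303 = 74.13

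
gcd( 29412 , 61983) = 9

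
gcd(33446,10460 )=2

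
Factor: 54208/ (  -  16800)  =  -242/75  =  - 2^1*3^( - 1)*5^(  -  2) * 11^2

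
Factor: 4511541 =3^1 * 1503847^1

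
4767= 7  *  681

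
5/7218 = 5/7218 = 0.00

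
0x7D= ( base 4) 1331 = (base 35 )3k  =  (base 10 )125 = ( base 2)1111101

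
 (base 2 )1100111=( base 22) 4f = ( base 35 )2X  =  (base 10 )103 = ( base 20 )53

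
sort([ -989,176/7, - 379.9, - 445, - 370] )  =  [  -  989,  -  445, - 379.9 , - 370,176/7]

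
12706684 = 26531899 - 13825215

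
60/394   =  30/197 = 0.15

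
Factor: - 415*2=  - 2^1*5^1*83^1= - 830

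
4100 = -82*( - 50)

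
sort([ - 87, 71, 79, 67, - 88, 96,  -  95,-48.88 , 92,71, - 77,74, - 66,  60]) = [ - 95, - 88, - 87, - 77,-66, - 48.88, 60, 67, 71,71, 74 , 79, 92, 96] 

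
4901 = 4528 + 373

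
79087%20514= 17545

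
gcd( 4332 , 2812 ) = 76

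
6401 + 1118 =7519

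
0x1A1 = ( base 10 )417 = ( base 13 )261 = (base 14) 21b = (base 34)c9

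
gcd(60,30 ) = 30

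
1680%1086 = 594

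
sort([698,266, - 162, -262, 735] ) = [ - 262, - 162,266, 698,735]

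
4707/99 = 47  +  6/11 = 47.55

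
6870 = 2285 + 4585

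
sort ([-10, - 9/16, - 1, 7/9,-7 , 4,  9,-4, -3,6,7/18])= [  -  10, - 7, - 4, - 3,  -  1,-9/16, 7/18,7/9, 4, 6, 9 ]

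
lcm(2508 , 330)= 12540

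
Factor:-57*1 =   -  57  =  - 3^1*19^1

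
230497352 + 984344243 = 1214841595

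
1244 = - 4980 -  - 6224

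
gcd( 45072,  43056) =144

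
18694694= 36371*514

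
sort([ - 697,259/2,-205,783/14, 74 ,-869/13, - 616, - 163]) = [ - 697, - 616, - 205, - 163, - 869/13,783/14,74,259/2]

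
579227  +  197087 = 776314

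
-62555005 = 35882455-98437460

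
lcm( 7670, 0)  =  0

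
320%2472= 320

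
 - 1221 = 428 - 1649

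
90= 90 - 0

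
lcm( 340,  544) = 2720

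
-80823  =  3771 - 84594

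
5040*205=1033200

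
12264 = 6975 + 5289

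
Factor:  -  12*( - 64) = 2^8 * 3^1  =  768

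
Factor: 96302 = 2^1*179^1*269^1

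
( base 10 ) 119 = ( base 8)167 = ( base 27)4B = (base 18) 6b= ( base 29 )43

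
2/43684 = 1/21842 = 0.00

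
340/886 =170/443 = 0.38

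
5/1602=5/1602 = 0.00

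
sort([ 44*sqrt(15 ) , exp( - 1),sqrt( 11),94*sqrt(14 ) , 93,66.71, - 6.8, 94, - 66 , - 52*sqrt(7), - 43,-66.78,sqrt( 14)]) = [-52 * sqrt(7),- 66.78,-66, - 43,-6.8, exp( - 1), sqrt(11),sqrt( 14), 66.71,93, 94,44*sqrt(15), 94*sqrt( 14 )]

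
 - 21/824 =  - 21/824 = - 0.03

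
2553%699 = 456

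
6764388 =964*7017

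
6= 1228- 1222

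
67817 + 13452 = 81269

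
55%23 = 9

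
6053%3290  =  2763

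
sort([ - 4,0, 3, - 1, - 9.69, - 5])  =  [  -  9.69,- 5,-4, - 1, 0, 3]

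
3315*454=1505010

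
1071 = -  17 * ( - 63)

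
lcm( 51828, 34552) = 103656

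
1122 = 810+312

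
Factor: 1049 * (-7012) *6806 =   -  2^3*41^1*83^1*1049^1*1753^1 = -50062131928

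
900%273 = 81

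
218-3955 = - 3737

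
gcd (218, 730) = 2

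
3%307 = 3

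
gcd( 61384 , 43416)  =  8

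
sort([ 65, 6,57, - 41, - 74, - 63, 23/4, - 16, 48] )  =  [ - 74,-63, - 41, - 16,23/4, 6,  48, 57, 65]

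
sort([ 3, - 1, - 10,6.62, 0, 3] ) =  [ - 10, - 1, 0, 3 , 3,6.62 ] 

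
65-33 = 32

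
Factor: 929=929^1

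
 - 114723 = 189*( - 607)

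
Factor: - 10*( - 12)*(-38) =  - 2^4 * 3^1*5^1*19^1 = - 4560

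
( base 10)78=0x4E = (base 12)66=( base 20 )3I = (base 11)71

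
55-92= -37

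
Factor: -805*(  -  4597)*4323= 15997628955=3^1*5^1 * 7^1 * 11^1*23^1*131^1*4597^1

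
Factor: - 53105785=- 5^1*10621157^1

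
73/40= 73/40 = 1.82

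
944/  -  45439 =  - 944/45439 = - 0.02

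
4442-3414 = 1028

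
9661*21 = 202881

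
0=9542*0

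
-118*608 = -71744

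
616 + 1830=2446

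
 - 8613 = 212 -8825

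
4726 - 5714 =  - 988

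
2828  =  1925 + 903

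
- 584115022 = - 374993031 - 209121991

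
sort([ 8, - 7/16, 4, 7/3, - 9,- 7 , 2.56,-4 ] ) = [ - 9,  -  7, - 4,  -  7/16,7/3, 2.56, 4,8] 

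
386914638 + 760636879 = 1147551517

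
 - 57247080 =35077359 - 92324439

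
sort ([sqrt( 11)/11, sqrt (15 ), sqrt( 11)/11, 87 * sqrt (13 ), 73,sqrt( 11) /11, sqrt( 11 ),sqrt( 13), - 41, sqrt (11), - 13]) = [ -41, - 13,sqrt ( 11)/11, sqrt( 11 )/11, sqrt( 11)/11, sqrt( 11), sqrt( 11), sqrt( 13 ), sqrt(15 ), 73, 87*sqrt(13) ] 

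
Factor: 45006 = 2^1*3^1*13^1*577^1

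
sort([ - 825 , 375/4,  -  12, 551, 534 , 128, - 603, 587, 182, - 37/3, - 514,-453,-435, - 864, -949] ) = [  -  949, - 864,-825, - 603,-514, - 453,- 435, -37/3, - 12 , 375/4, 128, 182, 534, 551, 587] 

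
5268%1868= 1532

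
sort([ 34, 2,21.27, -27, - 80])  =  [ - 80,-27 , 2, 21.27, 34 ]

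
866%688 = 178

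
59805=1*59805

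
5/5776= 5/5776  =  0.00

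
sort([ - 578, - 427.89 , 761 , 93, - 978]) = [ - 978, - 578, - 427.89, 93,761]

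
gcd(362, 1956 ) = 2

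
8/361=8/361 = 0.02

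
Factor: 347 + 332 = 679 = 7^1*97^1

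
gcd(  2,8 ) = 2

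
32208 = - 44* ( - 732)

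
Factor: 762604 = 2^2*83^1  *2297^1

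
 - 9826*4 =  - 39304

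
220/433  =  220/433 = 0.51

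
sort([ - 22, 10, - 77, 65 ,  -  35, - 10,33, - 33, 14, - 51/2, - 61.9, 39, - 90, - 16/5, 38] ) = [ - 90, - 77,- 61.9, - 35, - 33, - 51/2 , - 22, - 10, - 16/5, 10, 14,33,38  ,  39, 65 ]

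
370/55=74/11 = 6.73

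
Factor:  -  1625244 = - 2^2*3^1  *167^1*811^1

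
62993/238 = 264 + 23/34 = 264.68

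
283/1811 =283/1811  =  0.16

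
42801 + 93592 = 136393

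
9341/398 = 23 + 187/398 = 23.47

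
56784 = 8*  7098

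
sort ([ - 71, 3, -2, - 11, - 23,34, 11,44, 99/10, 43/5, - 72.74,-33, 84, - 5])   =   [-72.74, - 71,-33, - 23, - 11, - 5, - 2, 3, 43/5, 99/10, 11, 34, 44, 84 ]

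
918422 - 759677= 158745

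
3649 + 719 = 4368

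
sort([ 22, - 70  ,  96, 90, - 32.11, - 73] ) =[ - 73, - 70,  -  32.11, 22, 90,96] 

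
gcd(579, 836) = 1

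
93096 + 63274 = 156370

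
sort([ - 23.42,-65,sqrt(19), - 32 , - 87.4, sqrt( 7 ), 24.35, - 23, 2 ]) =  [ - 87.4, - 65, - 32 , - 23.42, - 23, 2,  sqrt(7) , sqrt (19 ), 24.35] 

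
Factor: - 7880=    - 2^3*5^1*197^1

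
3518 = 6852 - 3334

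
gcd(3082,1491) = 1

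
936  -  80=856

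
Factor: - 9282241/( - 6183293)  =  19^1 * 29^(-1 )*213217^( - 1)*488539^1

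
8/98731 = 8/98731 = 0.00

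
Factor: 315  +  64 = 379 = 379^1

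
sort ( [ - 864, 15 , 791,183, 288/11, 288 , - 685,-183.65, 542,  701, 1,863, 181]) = [ - 864, - 685 , - 183.65,1,15 , 288/11, 181,183,  288, 542, 701,  791, 863] 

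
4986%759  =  432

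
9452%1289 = 429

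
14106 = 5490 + 8616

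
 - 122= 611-733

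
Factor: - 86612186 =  - 2^1*5387^1*8039^1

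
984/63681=328/21227 = 0.02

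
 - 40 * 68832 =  - 2753280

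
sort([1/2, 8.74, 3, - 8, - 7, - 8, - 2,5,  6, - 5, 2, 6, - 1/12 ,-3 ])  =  [ - 8,-8, - 7, - 5, - 3, - 2,-1/12 , 1/2, 2, 3, 5, 6,6, 8.74]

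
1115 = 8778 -7663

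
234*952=222768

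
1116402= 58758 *19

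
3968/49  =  80 + 48/49= 80.98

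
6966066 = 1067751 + 5898315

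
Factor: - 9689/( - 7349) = 7349^( - 1) *9689^1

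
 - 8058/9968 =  - 4029/4984 = - 0.81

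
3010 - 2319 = 691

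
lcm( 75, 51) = 1275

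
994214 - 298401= 695813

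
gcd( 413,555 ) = 1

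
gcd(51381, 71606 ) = 1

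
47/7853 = 47/7853 = 0.01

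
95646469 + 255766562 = 351413031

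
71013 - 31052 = 39961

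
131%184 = 131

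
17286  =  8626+8660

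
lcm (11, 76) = 836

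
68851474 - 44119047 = 24732427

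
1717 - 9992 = - 8275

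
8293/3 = 8293/3 =2764.33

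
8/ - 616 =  - 1 + 76/77= - 0.01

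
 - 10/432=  - 5/216= - 0.02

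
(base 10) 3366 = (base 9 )4550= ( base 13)16bc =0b110100100110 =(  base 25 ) 59G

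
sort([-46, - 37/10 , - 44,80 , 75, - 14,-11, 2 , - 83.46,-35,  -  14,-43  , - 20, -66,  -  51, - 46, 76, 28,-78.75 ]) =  [ - 83.46, - 78.75, - 66, - 51, - 46,- 46,  -  44, - 43 , - 35, - 20,  -  14, - 14,-11, -37/10 , 2, 28, 75, 76, 80] 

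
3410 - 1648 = 1762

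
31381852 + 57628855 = 89010707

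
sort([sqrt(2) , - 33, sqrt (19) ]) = [ - 33, sqrt ( 2), sqrt( 19) ] 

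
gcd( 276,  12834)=138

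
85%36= 13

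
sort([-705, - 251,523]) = [ - 705, - 251,523]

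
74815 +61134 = 135949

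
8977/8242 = 8977/8242 = 1.09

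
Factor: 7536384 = 2^8* 3^2 * 3271^1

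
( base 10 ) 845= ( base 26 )16d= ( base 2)1101001101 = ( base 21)1J5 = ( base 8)1515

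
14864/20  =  743  +  1/5 = 743.20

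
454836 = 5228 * 87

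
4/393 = 4/393= 0.01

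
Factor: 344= 2^3 * 43^1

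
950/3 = 316+2/3 = 316.67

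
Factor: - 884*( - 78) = 2^3*3^1*13^2 * 17^1 = 68952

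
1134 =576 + 558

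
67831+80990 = 148821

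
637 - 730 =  -93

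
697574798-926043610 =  - 228468812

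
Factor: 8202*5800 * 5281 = 2^4* 3^1*5^2*29^1 * 1367^1*5281^1 = 251225619600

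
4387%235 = 157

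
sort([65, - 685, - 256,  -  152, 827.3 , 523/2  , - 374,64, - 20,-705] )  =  [- 705,-685, - 374 ,- 256,-152, - 20,64,65,523/2,827.3 ]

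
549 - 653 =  - 104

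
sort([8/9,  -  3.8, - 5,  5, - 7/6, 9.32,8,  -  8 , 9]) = [ - 8, - 5, - 3.8, - 7/6,8/9,  5,8 , 9,9.32 ]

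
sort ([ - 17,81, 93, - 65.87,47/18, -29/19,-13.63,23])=[  -  65.87,-17, - 13.63, - 29/19,47/18,23,81,93 ]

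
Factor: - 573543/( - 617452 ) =2^( - 2 )*3^2*11^( - 1 ) *14033^ ( - 1)*63727^1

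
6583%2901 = 781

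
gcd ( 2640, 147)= 3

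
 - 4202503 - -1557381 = -2645122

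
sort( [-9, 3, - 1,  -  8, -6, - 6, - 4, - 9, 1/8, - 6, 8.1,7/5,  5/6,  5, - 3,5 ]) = [-9,-9, - 8, - 6,-6, - 6, - 4, - 3, - 1, 1/8, 5/6, 7/5  ,  3,5, 5,  8.1 ]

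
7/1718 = 7/1718=0.00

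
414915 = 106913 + 308002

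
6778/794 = 3389/397 = 8.54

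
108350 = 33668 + 74682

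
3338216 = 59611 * 56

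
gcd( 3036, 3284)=4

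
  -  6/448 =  - 3/224 = - 0.01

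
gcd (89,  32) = 1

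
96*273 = 26208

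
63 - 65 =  - 2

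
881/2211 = 881/2211  =  0.40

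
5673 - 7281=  - 1608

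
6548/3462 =3274/1731 =1.89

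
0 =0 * 2274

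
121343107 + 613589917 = 734933024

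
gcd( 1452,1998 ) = 6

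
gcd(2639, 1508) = 377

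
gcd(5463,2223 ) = 9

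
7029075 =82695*85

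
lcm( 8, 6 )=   24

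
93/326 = 93/326 = 0.29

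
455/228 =455/228 = 2.00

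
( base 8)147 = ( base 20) 53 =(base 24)47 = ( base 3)10211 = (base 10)103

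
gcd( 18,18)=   18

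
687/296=687/296 = 2.32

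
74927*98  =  7342846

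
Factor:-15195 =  - 3^1*5^1*1013^1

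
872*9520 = 8301440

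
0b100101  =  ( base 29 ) 18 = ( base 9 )41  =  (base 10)37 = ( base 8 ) 45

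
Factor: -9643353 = - 3^1 * 3214451^1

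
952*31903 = 30371656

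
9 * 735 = 6615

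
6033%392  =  153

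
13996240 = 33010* 424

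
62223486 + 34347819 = 96571305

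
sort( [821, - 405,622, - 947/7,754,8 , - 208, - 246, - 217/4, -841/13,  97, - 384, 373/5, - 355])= [-405, - 384,  -  355, - 246, - 208 ,-947/7, - 841/13 , - 217/4,8,373/5,97,  622,754,  821]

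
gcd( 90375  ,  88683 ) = 3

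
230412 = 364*633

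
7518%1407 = 483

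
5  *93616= 468080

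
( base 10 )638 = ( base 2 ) 1001111110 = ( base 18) 1H8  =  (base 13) 3A1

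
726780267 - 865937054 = -139156787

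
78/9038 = 39/4519 = 0.01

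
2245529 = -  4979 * (-451) 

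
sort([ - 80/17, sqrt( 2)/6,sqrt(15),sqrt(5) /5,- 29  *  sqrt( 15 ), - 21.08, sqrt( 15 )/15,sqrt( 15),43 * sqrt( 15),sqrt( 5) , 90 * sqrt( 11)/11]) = [-29*sqrt( 15 ), - 21.08, - 80/17,sqrt( 2 )/6,sqrt( 15) /15, sqrt( 5 )/5,sqrt ( 5) , sqrt( 15),sqrt( 15 ),90*sqrt( 11)/11 , 43 *sqrt ( 15 ) ]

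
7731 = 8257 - 526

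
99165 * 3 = 297495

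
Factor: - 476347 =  - 476347^1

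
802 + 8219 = 9021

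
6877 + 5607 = 12484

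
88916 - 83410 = 5506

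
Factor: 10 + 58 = 68  =  2^2*17^1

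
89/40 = 89/40 = 2.23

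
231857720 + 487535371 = 719393091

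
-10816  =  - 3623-7193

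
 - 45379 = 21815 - 67194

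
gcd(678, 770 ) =2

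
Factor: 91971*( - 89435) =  - 3^2*5^1*11^1*31^1*577^1 * 929^1 = -8225426385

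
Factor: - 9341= - 9341^1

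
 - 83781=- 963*87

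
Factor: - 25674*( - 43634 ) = 1120259316 = 2^2*3^1*11^1*389^1*21817^1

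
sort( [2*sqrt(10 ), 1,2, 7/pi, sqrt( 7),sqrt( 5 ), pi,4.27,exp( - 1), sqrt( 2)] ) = [ exp (  -  1 ) , 1,sqrt(2),2 , 7/pi,sqrt(5 )  ,  sqrt(7) , pi,4.27, 2*sqrt( 10 )]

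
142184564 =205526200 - 63341636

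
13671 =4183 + 9488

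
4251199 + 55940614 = 60191813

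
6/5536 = 3/2768 = 0.00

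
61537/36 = 61537/36 = 1709.36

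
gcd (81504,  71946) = 18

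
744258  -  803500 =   -  59242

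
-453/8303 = -1 + 7850/8303 = -0.05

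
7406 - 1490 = 5916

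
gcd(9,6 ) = 3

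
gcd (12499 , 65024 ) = 1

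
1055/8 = 1055/8 = 131.88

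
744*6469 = 4812936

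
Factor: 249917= 17^1*61^1*241^1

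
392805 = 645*609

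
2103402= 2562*821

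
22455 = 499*45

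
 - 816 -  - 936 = 120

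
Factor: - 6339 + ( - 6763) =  - 13102  =  - 2^1*6551^1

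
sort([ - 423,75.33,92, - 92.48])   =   [ - 423, - 92.48,75.33,92 ]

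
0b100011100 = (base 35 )84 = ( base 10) 284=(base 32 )8S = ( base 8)434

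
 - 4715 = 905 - 5620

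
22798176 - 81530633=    - 58732457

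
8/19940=2/4985 = 0.00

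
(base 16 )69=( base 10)105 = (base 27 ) 3o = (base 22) 4h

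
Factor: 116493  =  3^1*13^1*29^1*103^1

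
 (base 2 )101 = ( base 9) 5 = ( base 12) 5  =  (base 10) 5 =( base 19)5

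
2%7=2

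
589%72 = 13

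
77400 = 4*19350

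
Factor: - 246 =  - 2^1*3^1* 41^1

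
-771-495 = -1266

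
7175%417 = 86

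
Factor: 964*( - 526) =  - 2^3  *  241^1*263^1 =- 507064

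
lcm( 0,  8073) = 0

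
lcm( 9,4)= 36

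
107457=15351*7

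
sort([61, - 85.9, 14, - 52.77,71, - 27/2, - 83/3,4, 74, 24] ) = [ - 85.9,-52.77,- 83/3, - 27/2,4  ,  14, 24 , 61,71, 74 ]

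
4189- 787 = 3402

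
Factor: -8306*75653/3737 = -628373818/3737 = - 2^1 * 37^ (-1 ) *101^( - 1) *4153^1*75653^1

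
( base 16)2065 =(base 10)8293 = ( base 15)26cd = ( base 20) 10ed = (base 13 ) 3a0c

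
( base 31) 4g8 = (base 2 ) 1000011111100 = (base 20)AH8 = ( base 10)4348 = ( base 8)10374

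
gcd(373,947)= 1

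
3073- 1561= 1512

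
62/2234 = 31/1117 = 0.03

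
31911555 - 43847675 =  - 11936120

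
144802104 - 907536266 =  - 762734162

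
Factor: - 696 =-2^3* 3^1 * 29^1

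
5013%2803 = 2210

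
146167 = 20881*7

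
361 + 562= 923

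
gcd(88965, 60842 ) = 1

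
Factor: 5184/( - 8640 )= - 3/5 = -  3^1*5^ ( - 1 ) 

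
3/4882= 3/4882= 0.00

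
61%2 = 1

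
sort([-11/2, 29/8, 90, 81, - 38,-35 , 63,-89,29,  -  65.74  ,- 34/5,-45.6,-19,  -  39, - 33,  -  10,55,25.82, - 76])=[ - 89,-76,-65.74,-45.6, -39,  -  38, - 35,-33, - 19,-10, - 34/5, - 11/2, 29/8,  25.82,29 , 55,63, 81,  90 ]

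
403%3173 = 403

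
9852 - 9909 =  - 57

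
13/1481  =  13/1481=0.01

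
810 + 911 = 1721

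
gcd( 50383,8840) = 1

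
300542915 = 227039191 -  - 73503724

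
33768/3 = 11256  =  11256.00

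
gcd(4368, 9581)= 13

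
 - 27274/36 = -758 + 7/18 = - 757.61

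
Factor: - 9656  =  -2^3* 17^1*71^1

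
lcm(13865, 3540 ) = 166380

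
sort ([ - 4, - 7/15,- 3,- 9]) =[ - 9, - 4 , - 3, - 7/15 ] 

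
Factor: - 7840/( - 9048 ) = 2^2*3^( - 1 )*5^1*7^2* 13^(-1)* 29^(- 1) =980/1131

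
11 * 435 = 4785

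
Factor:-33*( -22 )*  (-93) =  - 67518 = -2^1*3^2*11^2*31^1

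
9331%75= 31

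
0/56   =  0  =  0.00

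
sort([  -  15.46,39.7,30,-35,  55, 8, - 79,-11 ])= [ - 79,-35, - 15.46,-11,8 , 30,39.7, 55] 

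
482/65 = 482/65 = 7.42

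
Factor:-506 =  - 2^1*11^1*23^1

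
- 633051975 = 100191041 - 733243016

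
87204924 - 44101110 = 43103814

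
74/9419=74/9419 = 0.01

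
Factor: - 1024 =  - 2^10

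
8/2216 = 1/277 = 0.00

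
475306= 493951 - 18645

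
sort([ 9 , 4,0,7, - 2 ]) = [ - 2,0,4,  7,9] 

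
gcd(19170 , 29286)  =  18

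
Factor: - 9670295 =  - 5^1 *31^1*89^1 * 701^1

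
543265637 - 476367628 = 66898009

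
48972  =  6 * 8162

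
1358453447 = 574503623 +783949824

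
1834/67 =1834/67 =27.37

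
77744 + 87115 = 164859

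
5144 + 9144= 14288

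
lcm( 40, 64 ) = 320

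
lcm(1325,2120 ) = 10600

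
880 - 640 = 240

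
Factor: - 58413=-3^1* 19471^1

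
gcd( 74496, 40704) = 768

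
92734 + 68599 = 161333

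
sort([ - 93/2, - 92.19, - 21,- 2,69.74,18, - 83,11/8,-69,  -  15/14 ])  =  [ -92.19, -83, - 69 , - 93/2,-21, -2,-15/14 , 11/8 , 18,69.74 ] 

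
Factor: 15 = 3^1*5^1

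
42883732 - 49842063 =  - 6958331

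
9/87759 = 1/9751 =0.00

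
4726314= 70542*67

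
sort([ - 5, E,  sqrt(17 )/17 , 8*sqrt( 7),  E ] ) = [ - 5, sqrt( 17)/17,E, E, 8*sqrt(7) ]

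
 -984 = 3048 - 4032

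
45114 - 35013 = 10101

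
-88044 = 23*( - 3828)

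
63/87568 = 63/87568 = 0.00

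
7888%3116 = 1656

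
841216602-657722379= 183494223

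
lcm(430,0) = 0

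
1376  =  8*172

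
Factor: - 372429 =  - 3^2*41381^1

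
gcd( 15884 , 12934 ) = 2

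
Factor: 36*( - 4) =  - 144 = - 2^4*3^2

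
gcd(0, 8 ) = 8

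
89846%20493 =7874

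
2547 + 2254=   4801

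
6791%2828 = 1135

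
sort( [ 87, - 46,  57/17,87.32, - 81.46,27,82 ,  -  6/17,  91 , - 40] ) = [-81.46,-46, - 40, - 6/17,57/17,27 , 82,87,87.32,91]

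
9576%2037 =1428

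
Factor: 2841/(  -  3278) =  -2^(  -  1 )*3^1*11^ ( - 1 )*149^(-1 ) * 947^1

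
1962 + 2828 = 4790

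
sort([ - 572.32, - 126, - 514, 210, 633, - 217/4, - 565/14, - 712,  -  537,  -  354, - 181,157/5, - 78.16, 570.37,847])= [ - 712, - 572.32, - 537,-514, - 354, - 181,-126, - 78.16, - 217/4,  -  565/14, 157/5, 210,570.37,633, 847]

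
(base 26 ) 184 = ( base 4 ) 31320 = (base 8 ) 1570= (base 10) 888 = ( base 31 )SK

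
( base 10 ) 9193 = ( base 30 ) A6D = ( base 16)23E9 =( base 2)10001111101001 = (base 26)DFF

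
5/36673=5/36673 = 0.00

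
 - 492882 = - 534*923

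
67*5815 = 389605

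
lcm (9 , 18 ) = 18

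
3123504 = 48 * 65073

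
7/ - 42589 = - 1 + 42582/42589 = - 0.00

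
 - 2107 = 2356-4463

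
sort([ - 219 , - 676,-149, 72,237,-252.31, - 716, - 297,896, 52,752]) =[ - 716, - 676, - 297, - 252.31, - 219, - 149,52, 72 , 237, 752,  896]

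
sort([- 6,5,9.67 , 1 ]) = [ - 6, 1,5,  9.67 ] 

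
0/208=0 =0.00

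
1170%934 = 236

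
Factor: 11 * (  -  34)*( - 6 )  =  2^2* 3^1*11^1*17^1 =2244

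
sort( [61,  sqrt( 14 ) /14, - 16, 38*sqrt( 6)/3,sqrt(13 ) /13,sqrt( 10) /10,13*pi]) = [ - 16 , sqrt( 14) /14, sqrt( 13 )/13, sqrt( 10)/10, 38*sqrt (6 )/3, 13*pi, 61] 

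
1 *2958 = 2958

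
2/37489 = 2/37489 = 0.00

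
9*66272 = 596448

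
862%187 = 114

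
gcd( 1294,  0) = 1294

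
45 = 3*15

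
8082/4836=1 +541/806 = 1.67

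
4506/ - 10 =-2253/5 = - 450.60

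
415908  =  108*3851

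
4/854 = 2/427=0.00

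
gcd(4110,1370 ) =1370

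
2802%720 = 642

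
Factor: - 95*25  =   - 5^3*19^1 =-  2375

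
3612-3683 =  - 71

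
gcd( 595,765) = 85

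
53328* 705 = 37596240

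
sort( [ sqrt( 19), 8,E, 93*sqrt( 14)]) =[E,sqrt(19 ), 8,93 * sqrt( 14)] 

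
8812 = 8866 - 54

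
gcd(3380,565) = 5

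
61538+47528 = 109066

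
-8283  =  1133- 9416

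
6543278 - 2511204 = 4032074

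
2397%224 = 157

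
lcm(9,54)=54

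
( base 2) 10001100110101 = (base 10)9013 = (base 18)19ed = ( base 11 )6854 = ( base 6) 105421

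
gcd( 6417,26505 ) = 279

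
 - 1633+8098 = 6465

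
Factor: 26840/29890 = 2^2*7^ ( - 2)*11^1 =44/49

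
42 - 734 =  - 692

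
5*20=100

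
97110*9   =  873990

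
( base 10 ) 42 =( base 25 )1h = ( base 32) 1A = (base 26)1G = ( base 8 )52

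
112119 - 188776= - 76657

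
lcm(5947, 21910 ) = 416290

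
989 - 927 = 62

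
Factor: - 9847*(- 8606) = 2^1*13^1*  43^1*229^1*331^1 = 84743282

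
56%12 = 8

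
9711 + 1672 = 11383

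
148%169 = 148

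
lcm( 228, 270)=10260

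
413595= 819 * 505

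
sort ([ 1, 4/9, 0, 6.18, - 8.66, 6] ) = [-8.66, 0,  4/9 , 1, 6, 6.18]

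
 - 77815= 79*( - 985) 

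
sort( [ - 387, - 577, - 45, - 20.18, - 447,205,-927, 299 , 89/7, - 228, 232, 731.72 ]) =[ - 927, - 577,-447, - 387, -228, - 45,  -  20.18,89/7, 205,232, 299, 731.72 ] 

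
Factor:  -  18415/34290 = -2^( - 1)*3^ ( - 3 )*29^1 = - 29/54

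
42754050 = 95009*450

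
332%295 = 37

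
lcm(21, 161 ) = 483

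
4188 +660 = 4848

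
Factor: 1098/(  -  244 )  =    -  2^( - 1)*3^2  =  -9/2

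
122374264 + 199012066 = 321386330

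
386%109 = 59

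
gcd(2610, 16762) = 58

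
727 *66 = 47982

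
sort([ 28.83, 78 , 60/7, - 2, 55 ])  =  [-2, 60/7, 28.83 , 55,78 ]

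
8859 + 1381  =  10240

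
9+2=11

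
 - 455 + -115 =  - 570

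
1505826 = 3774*399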